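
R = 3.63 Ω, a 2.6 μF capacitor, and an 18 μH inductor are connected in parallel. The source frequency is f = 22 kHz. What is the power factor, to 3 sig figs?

0.988

ω = 2πf = 138200 rad/s
X_L = ωL = 2.49 Ω
X_C = 1/(ωC) = 2.78 Ω
Parallel: admittances add. Y = 1/R + 1/(jωL) + jωC
Y = (0.275 − j0.0425) S
|Y| = 0.279 S → |Z| = 1/|Y| = 3.59 Ω, ∠Z = −∠Y = 8.77°
cos φ = cos(8.77°) = 0.988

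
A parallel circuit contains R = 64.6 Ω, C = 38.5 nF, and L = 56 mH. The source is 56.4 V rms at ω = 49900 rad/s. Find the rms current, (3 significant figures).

X_L = ωL = 2790 Ω
X_C = 1/(ωC) = 521 Ω
Parallel: admittances add. Y = 1/R + 1/(jωL) + jωC
Y = (0.0155 + j0.00156) S
|Y| = 0.0156 S → |Z| = 1/|Y| = 64.3 Ω, ∠Z = −∠Y = -5.77°
I = V/|Z| = 56.4/64.3 = 878 mA

878 mA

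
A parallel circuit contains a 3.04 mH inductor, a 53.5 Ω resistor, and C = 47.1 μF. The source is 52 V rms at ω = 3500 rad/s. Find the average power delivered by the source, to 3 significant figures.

X_L = ωL = 10.6 Ω
X_C = 1/(ωC) = 6.07 Ω
Parallel: admittances add. Y = 1/R + 1/(jωL) + jωC
Y = (0.0187 + j0.0709) S
|Y| = 0.0733 S → |Z| = 1/|Y| = 13.6 Ω, ∠Z = −∠Y = -75.2°
I = V/|Z| = 3.81 A
P = VI cos φ = 52 × 3.81 × cos(-75.2°) = 50.5 W

50.5 W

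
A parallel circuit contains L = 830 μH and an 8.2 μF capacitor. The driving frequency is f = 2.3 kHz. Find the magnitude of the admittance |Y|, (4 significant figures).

ω = 2πf = 14450 rad/s
X_L = ωL = 11.99 Ω
X_C = 1/(ωC) = 8.439 Ω
Parallel: admittances add. Y = 1/(jωL) + jωC
Y = (0 + j0.03513) S
|Y| = 0.03513 S → |Z| = 1/|Y| = 28.47 Ω, ∠Z = −∠Y = -90.00°

35.13 mS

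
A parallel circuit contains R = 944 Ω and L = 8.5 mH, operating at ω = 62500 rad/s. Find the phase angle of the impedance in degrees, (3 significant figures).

60.6°

X_L = ωL = 531 Ω
Parallel: admittances add. Y = 1/R + 1/(jωL)
Y = (0.00106 − j0.00188) S
|Y| = 0.00216 S → |Z| = 1/|Y| = 463 Ω, ∠Z = −∠Y = 60.6°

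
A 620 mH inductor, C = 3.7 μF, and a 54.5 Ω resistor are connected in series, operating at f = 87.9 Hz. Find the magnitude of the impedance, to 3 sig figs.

157 Ω

ω = 2πf = 552.3 rad/s
X_L = ωL = 342 Ω
X_C = 1/(ωC) = 489 Ω
Net reactance X = X_L − X_C = -147 Ω
Z = 54.5 − j147 Ω
|Z| = √(54.5² + 147²) = 157 Ω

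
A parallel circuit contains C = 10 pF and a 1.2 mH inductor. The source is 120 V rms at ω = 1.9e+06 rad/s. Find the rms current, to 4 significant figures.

50.35 mA

X_L = ωL = 2280 Ω
X_C = 1/(ωC) = 52630 Ω
Parallel: admittances add. Y = 1/(jωL) + jωC
Y = (0 − j0.0004196) S
|Y| = 0.0004196 S → |Z| = 1/|Y| = 2383 Ω, ∠Z = −∠Y = 90.00°
I = V/|Z| = 120/2383 = 50.35 mA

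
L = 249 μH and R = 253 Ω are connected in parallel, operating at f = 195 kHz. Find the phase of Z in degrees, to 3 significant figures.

39.7°

ω = 2πf = 1.225e+06 rad/s
X_L = ωL = 305 Ω
Parallel: admittances add. Y = 1/R + 1/(jωL)
Y = (0.00395 − j0.00328) S
|Y| = 0.00513 S → |Z| = 1/|Y| = 195 Ω, ∠Z = −∠Y = 39.7°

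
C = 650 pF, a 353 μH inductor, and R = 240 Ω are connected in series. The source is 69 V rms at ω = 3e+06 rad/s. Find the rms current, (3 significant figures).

116 mA

X_L = ωL = 1060 Ω
X_C = 1/(ωC) = 513 Ω
Net reactance X = X_L − X_C = 546 Ω
Z = 240 + j546 Ω
|Z| = √(240² + 546²) = 597 Ω
I = V/|Z| = 69/597 = 116 mA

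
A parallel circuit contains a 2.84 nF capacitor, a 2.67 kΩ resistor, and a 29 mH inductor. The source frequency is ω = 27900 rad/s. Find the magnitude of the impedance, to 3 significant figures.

822 Ω

X_L = ωL = 809 Ω
X_C = 1/(ωC) = 12600 Ω
Parallel: admittances add. Y = 1/R + 1/(jωL) + jωC
Y = (0.000375 − j0.00116) S
|Y| = 0.00122 S → |Z| = 1/|Y| = 822 Ω, ∠Z = −∠Y = 72.1°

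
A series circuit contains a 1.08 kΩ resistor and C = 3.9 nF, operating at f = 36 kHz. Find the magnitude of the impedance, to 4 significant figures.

1566 Ω

ω = 2πf = 226200 rad/s
X_C = 1/(ωC) = 1134 Ω
Z = 1080 − j1134 Ω
|Z| = √(1080² + 1134²) = 1566 Ω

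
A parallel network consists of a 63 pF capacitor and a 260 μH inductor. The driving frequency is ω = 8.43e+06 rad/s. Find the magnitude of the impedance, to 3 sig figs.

X_L = ωL = 2190 Ω
X_C = 1/(ωC) = 1880 Ω
Parallel: admittances add. Y = 1/(jωL) + jωC
Y = (0 + j7.48e-05) S
|Y| = 7.48e-05 S → |Z| = 1/|Y| = 13400 Ω, ∠Z = −∠Y = -90.0°

13400 Ω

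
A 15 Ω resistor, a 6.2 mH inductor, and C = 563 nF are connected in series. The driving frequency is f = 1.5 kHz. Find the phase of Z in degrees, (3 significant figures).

-83.4°

ω = 2πf = 9425 rad/s
X_L = ωL = 58.4 Ω
X_C = 1/(ωC) = 188 Ω
Net reactance X = X_L − X_C = -130 Ω
Z = 15.0 − j130 Ω
|Z| = √(15.0² + 130²) = 131 Ω
∠Z = arctan(-130/15.0) = -83.4°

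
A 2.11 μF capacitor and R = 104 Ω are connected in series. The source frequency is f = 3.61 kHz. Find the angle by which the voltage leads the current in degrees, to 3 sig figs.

ω = 2πf = 22680 rad/s
X_C = 1/(ωC) = 20.9 Ω
Z = 104 − j20.9 Ω
|Z| = √(104² + 20.9²) = 106 Ω
∠Z = arctan(-20.9/104) = -11.4°

-11.4°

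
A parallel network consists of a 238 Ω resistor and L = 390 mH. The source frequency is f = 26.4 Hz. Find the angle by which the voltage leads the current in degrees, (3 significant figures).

ω = 2πf = 165.9 rad/s
X_L = ωL = 64.7 Ω
Parallel: admittances add. Y = 1/R + 1/(jωL)
Y = (0.00420 − j0.0155) S
|Y| = 0.0160 S → |Z| = 1/|Y| = 62.4 Ω, ∠Z = −∠Y = 74.8°

74.8°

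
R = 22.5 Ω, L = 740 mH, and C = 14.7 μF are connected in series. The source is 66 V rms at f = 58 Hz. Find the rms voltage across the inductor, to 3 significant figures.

ω = 2πf = 364.4 rad/s
X_L = ωL = 270 Ω
X_C = 1/(ωC) = 187 Ω
Net reactance X = X_L − X_C = 83.0 Ω
Z = 22.5 + j83.0 Ω
|Z| = √(22.5² + 83.0²) = 86.0 Ω
I = V/|Z| = 767 mA
V_L = I·|Z_L| = 0.767 × 270 = 207 V

207 V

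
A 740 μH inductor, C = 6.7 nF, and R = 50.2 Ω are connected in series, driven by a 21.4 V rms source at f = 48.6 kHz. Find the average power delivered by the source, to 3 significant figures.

ω = 2πf = 305400 rad/s
X_L = ωL = 226 Ω
X_C = 1/(ωC) = 489 Ω
Net reactance X = X_L − X_C = -263 Ω
Z = 50.2 − j263 Ω
|Z| = √(50.2² + 263²) = 268 Ω
∠Z = arctan(-263/50.2) = -79.2°
I = V/|Z| = 80.0 mA
P = VI cos φ = 21.4 × 0.0800 × cos(-79.2°) = 321 mW

321 mW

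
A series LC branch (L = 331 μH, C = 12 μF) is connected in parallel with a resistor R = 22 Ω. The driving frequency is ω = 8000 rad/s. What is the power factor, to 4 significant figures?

X_L = ωL = 2.648 Ω
X_C = 1/(ωC) = 10.42 Ω
Branch 1: Z₁ = R = 22.00 Ω
Branch 2 (series LC): Z₂ = j(X_L − X_C) = −j7.769 Ω
Parallel: Z = Z₁Z₂/(Z₁+Z₂), |Z| = 7.325 Ω, ∠Z = -70.55°
cos φ = cos(-70.55°) = 0.3330

0.3330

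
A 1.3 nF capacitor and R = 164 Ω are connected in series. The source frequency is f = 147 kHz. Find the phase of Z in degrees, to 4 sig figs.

ω = 2πf = 923600 rad/s
X_C = 1/(ωC) = 832.8 Ω
Z = 164.0 − j832.8 Ω
|Z| = √(164.0² + 832.8²) = 848.8 Ω
∠Z = arctan(-832.8/164.0) = -78.86°

-78.86°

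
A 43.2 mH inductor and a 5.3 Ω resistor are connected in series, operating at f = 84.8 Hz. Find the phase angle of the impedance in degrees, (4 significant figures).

ω = 2πf = 532.8 rad/s
X_L = ωL = 23.02 Ω
Z = 5.300 + j23.02 Ω
|Z| = √(5.300² + 23.02²) = 23.62 Ω
∠Z = arctan(23.02/5.300) = 77.03°

77.03°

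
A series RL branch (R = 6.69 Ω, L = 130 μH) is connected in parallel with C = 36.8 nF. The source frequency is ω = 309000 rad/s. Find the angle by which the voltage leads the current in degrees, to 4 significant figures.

X_L = ωL = 40.17 Ω
X_C = 1/(ωC) = 87.94 Ω
Branch 1 (R+jX_L): Z₁ = 6.690 + j40.17 Ω, |Z₁| = 40.72 Ω
Branch 2 (−jX_C): Z₂ = −j87.94 Ω
Parallel: Z = Z₁Z₂/(Z₁+Z₂), |Z| = 74.24 Ω, ∠Z = 72.57°

72.57°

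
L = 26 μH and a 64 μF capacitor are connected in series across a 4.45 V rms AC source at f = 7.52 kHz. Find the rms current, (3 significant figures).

ω = 2πf = 47250 rad/s
X_L = ωL = 1.23 Ω
X_C = 1/(ωC) = 0.331 Ω
Net reactance X = X_L − X_C = 0.898 Ω
Z = j0.898 Ω
|Z| = √(0² + 0.898²) = 0.898 Ω
I = V/|Z| = 4.45/0.898 = 4.96 A

4.96 A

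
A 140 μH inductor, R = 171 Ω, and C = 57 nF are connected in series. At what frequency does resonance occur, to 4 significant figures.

56.34 kHz

ω₀ = 1/√(LC) = 1/√(0.00014 × 5.7e-08) = 354000 rad/s
f₀ = ω₀/(2π) = 56.34 kHz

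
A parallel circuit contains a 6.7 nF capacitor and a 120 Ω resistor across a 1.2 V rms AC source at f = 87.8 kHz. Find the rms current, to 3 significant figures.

ω = 2πf = 551700 rad/s
X_C = 1/(ωC) = 271 Ω
Parallel: admittances add. Y = 1/R + jωC
Y = (0.00833 + j0.00370) S
|Y| = 0.00912 S → |Z| = 1/|Y| = 110 Ω, ∠Z = −∠Y = -23.9°
I = V/|Z| = 1.2/110 = 10.9 mA

10.9 mA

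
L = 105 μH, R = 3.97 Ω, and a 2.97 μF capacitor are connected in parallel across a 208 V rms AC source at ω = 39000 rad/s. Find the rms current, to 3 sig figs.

X_L = ωL = 4.09 Ω
X_C = 1/(ωC) = 8.63 Ω
Parallel: admittances add. Y = 1/R + 1/(jωL) + jωC
Y = (0.252 − j0.128) S
|Y| = 0.283 S → |Z| = 1/|Y| = 3.54 Ω, ∠Z = −∠Y = 27.0°
I = V/|Z| = 208/3.54 = 58.8 A

58.8 A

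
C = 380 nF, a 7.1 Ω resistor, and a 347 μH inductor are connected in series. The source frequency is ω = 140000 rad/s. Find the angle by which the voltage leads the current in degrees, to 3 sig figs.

X_L = ωL = 48.6 Ω
X_C = 1/(ωC) = 18.8 Ω
Net reactance X = X_L − X_C = 29.8 Ω
Z = 7.10 + j29.8 Ω
|Z| = √(7.10² + 29.8²) = 30.6 Ω
∠Z = arctan(29.8/7.10) = 76.6°

76.6°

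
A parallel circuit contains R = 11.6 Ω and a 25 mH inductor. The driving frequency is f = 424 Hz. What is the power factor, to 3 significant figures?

ω = 2πf = 2664 rad/s
X_L = ωL = 66.6 Ω
Parallel: admittances add. Y = 1/R + 1/(jωL)
Y = (0.0862 − j0.0150) S
|Y| = 0.0875 S → |Z| = 1/|Y| = 11.4 Ω, ∠Z = −∠Y = 9.88°
cos φ = cos(9.88°) = 0.985

0.985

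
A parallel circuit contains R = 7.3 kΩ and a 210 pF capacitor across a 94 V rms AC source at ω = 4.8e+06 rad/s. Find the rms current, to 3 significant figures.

X_C = 1/(ωC) = 992 Ω
Parallel: admittances add. Y = 1/R + jωC
Y = (0.000137 + j0.00101) S
|Y| = 0.00102 S → |Z| = 1/|Y| = 983 Ω, ∠Z = −∠Y = -82.3°
I = V/|Z| = 94/983 = 95.6 mA

95.6 mA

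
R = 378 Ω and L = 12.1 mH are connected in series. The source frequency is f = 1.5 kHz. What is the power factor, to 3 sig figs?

0.957

ω = 2πf = 9425 rad/s
X_L = ωL = 114 Ω
Z = 378 + j114 Ω
|Z| = √(378² + 114²) = 395 Ω
∠Z = arctan(114/378) = 16.8°
cos φ = cos(16.8°) = 0.957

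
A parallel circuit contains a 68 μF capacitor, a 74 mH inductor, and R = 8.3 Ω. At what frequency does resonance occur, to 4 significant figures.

ω₀ = 1/√(LC) = 1/√(0.074 × 6.8e-05) = 445.8 rad/s
f₀ = ω₀/(2π) = 70.95 Hz

70.95 Hz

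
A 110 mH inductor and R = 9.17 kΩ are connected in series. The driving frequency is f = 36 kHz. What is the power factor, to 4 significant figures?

0.3458

ω = 2πf = 226200 rad/s
X_L = ωL = 24880 Ω
Z = 9170 + j24880 Ω
|Z| = √(9170² + 24880²) = 26520 Ω
∠Z = arctan(24880/9170) = 69.77°
cos φ = cos(69.77°) = 0.3458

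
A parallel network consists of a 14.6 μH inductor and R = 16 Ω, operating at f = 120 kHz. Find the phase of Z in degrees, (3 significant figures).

ω = 2πf = 754000 rad/s
X_L = ωL = 11.0 Ω
Parallel: admittances add. Y = 1/R + 1/(jωL)
Y = (0.0625 − j0.0908) S
|Y| = 0.110 S → |Z| = 1/|Y| = 9.07 Ω, ∠Z = −∠Y = 55.5°

55.5°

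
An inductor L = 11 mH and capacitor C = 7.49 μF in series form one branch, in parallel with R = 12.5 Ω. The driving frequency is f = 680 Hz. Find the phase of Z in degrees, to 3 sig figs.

38.4°

ω = 2πf = 4273 rad/s
X_L = ωL = 47.0 Ω
X_C = 1/(ωC) = 31.2 Ω
Branch 1: Z₁ = R = 12.5 Ω
Branch 2 (series LC): Z₂ = j(X_L − X_C) = j15.7 Ω
Parallel: Z = Z₁Z₂/(Z₁+Z₂), |Z| = 9.79 Ω, ∠Z = 38.4°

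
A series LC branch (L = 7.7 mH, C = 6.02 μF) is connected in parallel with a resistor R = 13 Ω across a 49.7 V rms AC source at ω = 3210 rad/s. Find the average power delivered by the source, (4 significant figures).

190.0 W

X_L = ωL = 24.72 Ω
X_C = 1/(ωC) = 51.75 Ω
Branch 1: Z₁ = R = 13.00 Ω
Branch 2 (series LC): Z₂ = j(X_L − X_C) = −j27.03 Ω
Parallel: Z = Z₁Z₂/(Z₁+Z₂), |Z| = 11.72 Ω, ∠Z = -25.68°
I = V/|Z| = 4.242 A
P = VI cos φ = 49.7 × 4.242 × cos(-25.68°) = 190.0 W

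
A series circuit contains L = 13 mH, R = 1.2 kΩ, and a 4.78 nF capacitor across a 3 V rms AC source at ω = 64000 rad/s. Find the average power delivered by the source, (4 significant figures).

X_L = ωL = 832.0 Ω
X_C = 1/(ωC) = 3269 Ω
Net reactance X = X_L − X_C = -2437 Ω
Z = 1200 − j2437 Ω
|Z| = √(1200² + 2437²) = 2716 Ω
∠Z = arctan(-2437/1200) = -63.78°
I = V/|Z| = 1.104 mA
P = VI cos φ = 3 × 0.001104 × cos(-63.78°) = 1.464 mW

1.464 mW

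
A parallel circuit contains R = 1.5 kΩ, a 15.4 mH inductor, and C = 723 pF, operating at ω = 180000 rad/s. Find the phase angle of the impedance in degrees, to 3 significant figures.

19.1°

X_L = ωL = 2770 Ω
X_C = 1/(ωC) = 7680 Ω
Parallel: admittances add. Y = 1/R + 1/(jωL) + jωC
Y = (0.000667 − j0.000231) S
|Y| = 0.000705 S → |Z| = 1/|Y| = 1420 Ω, ∠Z = −∠Y = 19.1°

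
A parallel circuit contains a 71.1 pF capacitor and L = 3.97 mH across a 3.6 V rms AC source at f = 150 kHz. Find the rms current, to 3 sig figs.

721 μA

ω = 2πf = 942500 rad/s
X_L = ωL = 3740 Ω
X_C = 1/(ωC) = 14900 Ω
Parallel: admittances add. Y = 1/(jωL) + jωC
Y = (0 − j0.000200) S
|Y| = 0.000200 S → |Z| = 1/|Y| = 4990 Ω, ∠Z = −∠Y = 90.0°
I = V/|Z| = 3.6/4990 = 721 μA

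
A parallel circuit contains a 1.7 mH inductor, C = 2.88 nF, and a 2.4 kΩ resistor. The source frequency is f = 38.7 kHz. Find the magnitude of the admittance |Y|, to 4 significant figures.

1.769 mS

ω = 2πf = 243200 rad/s
X_L = ωL = 413.4 Ω
X_C = 1/(ωC) = 1428 Ω
Parallel: admittances add. Y = 1/R + 1/(jωL) + jωC
Y = (0.0004167 − j0.001719) S
|Y| = 0.001769 S → |Z| = 1/|Y| = 565.4 Ω, ∠Z = −∠Y = 76.37°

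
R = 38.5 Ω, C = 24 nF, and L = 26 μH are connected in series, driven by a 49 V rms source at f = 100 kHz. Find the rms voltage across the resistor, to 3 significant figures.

29.9 V

ω = 2πf = 628300 rad/s
X_L = ωL = 16.3 Ω
X_C = 1/(ωC) = 66.3 Ω
Net reactance X = X_L − X_C = -50.0 Ω
Z = 38.5 − j50.0 Ω
|Z| = √(38.5² + 50.0²) = 63.1 Ω
I = V/|Z| = 777 mA
V_R = I·|Z_R| = 0.777 × 38.5 = 29.9 V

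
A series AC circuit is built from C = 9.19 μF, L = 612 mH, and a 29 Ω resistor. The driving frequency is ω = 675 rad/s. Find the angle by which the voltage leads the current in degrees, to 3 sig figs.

X_L = ωL = 413 Ω
X_C = 1/(ωC) = 161 Ω
Net reactance X = X_L − X_C = 252 Ω
Z = 29.0 + j252 Ω
|Z| = √(29.0² + 252²) = 254 Ω
∠Z = arctan(252/29.0) = 83.4°

83.4°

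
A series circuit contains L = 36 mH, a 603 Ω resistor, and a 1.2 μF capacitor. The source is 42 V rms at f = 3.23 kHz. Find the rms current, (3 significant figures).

ω = 2πf = 20290 rad/s
X_L = ωL = 731 Ω
X_C = 1/(ωC) = 41.1 Ω
Net reactance X = X_L − X_C = 690 Ω
Z = 603 + j690 Ω
|Z| = √(603² + 690²) = 916 Ω
I = V/|Z| = 42/916 = 45.9 mA

45.9 mA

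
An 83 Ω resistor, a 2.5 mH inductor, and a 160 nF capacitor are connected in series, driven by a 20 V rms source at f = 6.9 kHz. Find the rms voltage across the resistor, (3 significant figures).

ω = 2πf = 43350 rad/s
X_L = ωL = 108 Ω
X_C = 1/(ωC) = 144 Ω
Net reactance X = X_L − X_C = -35.8 Ω
Z = 83.0 − j35.8 Ω
|Z| = √(83.0² + 35.8²) = 90.4 Ω
I = V/|Z| = 221 mA
V_R = I·|Z_R| = 0.221 × 83.0 = 18.4 V

18.4 V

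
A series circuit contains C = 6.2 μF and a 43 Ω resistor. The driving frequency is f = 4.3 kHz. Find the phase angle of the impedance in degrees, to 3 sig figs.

ω = 2πf = 27020 rad/s
X_C = 1/(ωC) = 5.97 Ω
Z = 43.0 − j5.97 Ω
|Z| = √(43.0² + 5.97²) = 43.4 Ω
∠Z = arctan(-5.97/43.0) = -7.90°

-7.90°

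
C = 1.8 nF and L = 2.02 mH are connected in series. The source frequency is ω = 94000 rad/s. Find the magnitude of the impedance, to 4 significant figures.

5720 Ω

X_L = ωL = 189.9 Ω
X_C = 1/(ωC) = 5910 Ω
Net reactance X = X_L − X_C = -5720 Ω
Z = − j5720 Ω
|Z| = √(0² + 5720²) = 5720 Ω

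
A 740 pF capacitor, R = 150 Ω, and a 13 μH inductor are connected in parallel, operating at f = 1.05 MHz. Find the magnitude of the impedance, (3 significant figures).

105 Ω

ω = 2πf = 6.597e+06 rad/s
X_L = ωL = 85.8 Ω
X_C = 1/(ωC) = 205 Ω
Parallel: admittances add. Y = 1/R + 1/(jωL) + jωC
Y = (0.00667 − j0.00678) S
|Y| = 0.00951 S → |Z| = 1/|Y| = 105 Ω, ∠Z = −∠Y = 45.5°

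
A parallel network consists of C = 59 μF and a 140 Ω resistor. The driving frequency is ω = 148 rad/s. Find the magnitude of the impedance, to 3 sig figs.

88.6 Ω

X_C = 1/(ωC) = 115 Ω
Parallel: admittances add. Y = 1/R + jωC
Y = (0.00714 + j0.00873) S
|Y| = 0.0113 S → |Z| = 1/|Y| = 88.6 Ω, ∠Z = −∠Y = -50.7°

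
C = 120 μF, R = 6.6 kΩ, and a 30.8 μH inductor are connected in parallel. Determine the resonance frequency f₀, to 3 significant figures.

ω₀ = 1/√(LC) = 1/√(3.08e-05 × 0.00012) = 16450 rad/s
f₀ = ω₀/(2π) = 2.62 kHz

2.62 kHz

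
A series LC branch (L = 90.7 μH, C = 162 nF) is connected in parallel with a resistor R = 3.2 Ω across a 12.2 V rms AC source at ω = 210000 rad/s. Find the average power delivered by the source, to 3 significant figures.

X_L = ωL = 19.0 Ω
X_C = 1/(ωC) = 29.4 Ω
Branch 1: Z₁ = R = 3.20 Ω
Branch 2 (series LC): Z₂ = j(X_L − X_C) = −j10.3 Ω
Parallel: Z = Z₁Z₂/(Z₁+Z₂), |Z| = 3.06 Ω, ∠Z = -17.2°
I = V/|Z| = 3.99 A
P = VI cos φ = 12.2 × 3.99 × cos(-17.2°) = 46.5 W

46.5 W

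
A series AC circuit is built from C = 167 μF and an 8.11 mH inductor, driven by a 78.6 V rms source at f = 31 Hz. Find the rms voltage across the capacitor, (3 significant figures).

ω = 2πf = 194.8 rad/s
X_L = ωL = 1.58 Ω
X_C = 1/(ωC) = 30.7 Ω
Net reactance X = X_L − X_C = -29.2 Ω
Z = − j29.2 Ω
|Z| = √(0² + 29.2²) = 29.2 Ω
I = V/|Z| = 2.70 A
V_C = I·|Z_C| = 2.70 × 30.7 = 82.9 V

82.9 V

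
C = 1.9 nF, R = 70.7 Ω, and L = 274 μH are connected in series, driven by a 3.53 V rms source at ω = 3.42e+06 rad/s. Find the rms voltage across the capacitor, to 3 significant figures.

X_L = ωL = 937 Ω
X_C = 1/(ωC) = 154 Ω
Net reactance X = X_L − X_C = 783 Ω
Z = 70.7 + j783 Ω
|Z| = √(70.7² + 783²) = 786 Ω
I = V/|Z| = 4.49 mA
V_C = I·|Z_C| = 0.00449 × 154 = 0.691 V

0.691 V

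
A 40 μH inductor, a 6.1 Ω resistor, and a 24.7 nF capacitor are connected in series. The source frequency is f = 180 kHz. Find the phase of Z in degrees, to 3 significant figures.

ω = 2πf = 1.131e+06 rad/s
X_L = ωL = 45.2 Ω
X_C = 1/(ωC) = 35.8 Ω
Net reactance X = X_L − X_C = 9.44 Ω
Z = 6.10 + j9.44 Ω
|Z| = √(6.10² + 9.44²) = 11.2 Ω
∠Z = arctan(9.44/6.10) = 57.1°

57.1°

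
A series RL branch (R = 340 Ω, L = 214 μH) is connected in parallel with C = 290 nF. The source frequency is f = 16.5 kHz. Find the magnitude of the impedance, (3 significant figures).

ω = 2πf = 103700 rad/s
X_L = ωL = 22.2 Ω
X_C = 1/(ωC) = 33.3 Ω
Branch 1 (R+jX_L): Z₁ = 340 + j22.2 Ω, |Z₁| = 341 Ω
Branch 2 (−jX_C): Z₂ = −j33.3 Ω
Parallel: Z = Z₁Z₂/(Z₁+Z₂), |Z| = 33.3 Ω, ∠Z = -84.4°

33.3 Ω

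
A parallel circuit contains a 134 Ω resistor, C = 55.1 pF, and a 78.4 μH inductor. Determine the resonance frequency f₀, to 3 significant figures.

2.42 MHz

ω₀ = 1/√(LC) = 1/√(7.84e-05 × 5.51e-11) = 1.521e+07 rad/s
f₀ = ω₀/(2π) = 2.42 MHz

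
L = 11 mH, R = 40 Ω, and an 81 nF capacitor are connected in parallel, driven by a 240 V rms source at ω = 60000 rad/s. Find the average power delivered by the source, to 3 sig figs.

X_L = ωL = 660 Ω
X_C = 1/(ωC) = 206 Ω
Parallel: admittances add. Y = 1/R + 1/(jωL) + jωC
Y = (0.0250 + j0.00334) S
|Y| = 0.0252 S → |Z| = 1/|Y| = 39.6 Ω, ∠Z = −∠Y = -7.62°
I = V/|Z| = 6.05 A
P = VI cos φ = 240 × 6.05 × cos(-7.62°) = 1.44 kW

1.44 kW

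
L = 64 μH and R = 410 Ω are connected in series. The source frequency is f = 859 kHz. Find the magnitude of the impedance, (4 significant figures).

536.1 Ω

ω = 2πf = 5.397e+06 rad/s
X_L = ωL = 345.4 Ω
Z = 410.0 + j345.4 Ω
|Z| = √(410.0² + 345.4²) = 536.1 Ω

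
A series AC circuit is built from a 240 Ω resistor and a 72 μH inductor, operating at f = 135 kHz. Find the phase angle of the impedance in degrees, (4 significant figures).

14.28°

ω = 2πf = 848200 rad/s
X_L = ωL = 61.07 Ω
Z = 240.0 + j61.07 Ω
|Z| = √(240.0² + 61.07²) = 247.6 Ω
∠Z = arctan(61.07/240.0) = 14.28°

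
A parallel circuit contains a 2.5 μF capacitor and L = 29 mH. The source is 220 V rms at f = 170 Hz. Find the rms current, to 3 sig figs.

ω = 2πf = 1068 rad/s
X_L = ωL = 31.0 Ω
X_C = 1/(ωC) = 374 Ω
Parallel: admittances add. Y = 1/(jωL) + jωC
Y = (0 − j0.0296) S
|Y| = 0.0296 S → |Z| = 1/|Y| = 33.8 Ω, ∠Z = −∠Y = 90.0°
I = V/|Z| = 220/33.8 = 6.51 A

6.51 A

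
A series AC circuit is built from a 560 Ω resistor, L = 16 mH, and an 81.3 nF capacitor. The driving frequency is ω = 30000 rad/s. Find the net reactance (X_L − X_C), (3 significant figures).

70.0 Ω

X_L = ωL = 480 Ω
X_C = 1/(ωC) = 410 Ω
X = 480 − 410 = 70.0 Ω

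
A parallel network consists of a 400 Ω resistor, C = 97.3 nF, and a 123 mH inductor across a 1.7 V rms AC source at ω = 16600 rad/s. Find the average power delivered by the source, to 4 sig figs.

7.225 mW

X_L = ωL = 2042 Ω
X_C = 1/(ωC) = 619.1 Ω
Parallel: admittances add. Y = 1/R + 1/(jωL) + jωC
Y = (0.002500 + j0.001125) S
|Y| = 0.002742 S → |Z| = 1/|Y| = 364.7 Ω, ∠Z = −∠Y = -24.24°
I = V/|Z| = 4.661 mA
P = VI cos φ = 1.7 × 0.004661 × cos(-24.24°) = 7.225 mW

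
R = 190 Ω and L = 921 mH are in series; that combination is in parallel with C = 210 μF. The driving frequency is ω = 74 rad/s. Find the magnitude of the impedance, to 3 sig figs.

X_L = ωL = 68.2 Ω
X_C = 1/(ωC) = 64.4 Ω
Branch 1 (R+jX_L): Z₁ = 190 + j68.2 Ω, |Z₁| = 202 Ω
Branch 2 (−jX_C): Z₂ = −j64.4 Ω
Parallel: Z = Z₁Z₂/(Z₁+Z₂), |Z| = 68.4 Ω, ∠Z = -71.4°

68.4 Ω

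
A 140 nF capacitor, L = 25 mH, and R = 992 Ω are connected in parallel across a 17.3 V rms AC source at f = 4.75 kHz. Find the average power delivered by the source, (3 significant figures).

302 mW

ω = 2πf = 29850 rad/s
X_L = ωL = 746 Ω
X_C = 1/(ωC) = 239 Ω
Parallel: admittances add. Y = 1/R + 1/(jωL) + jωC
Y = (0.00101 + j0.00284) S
|Y| = 0.00301 S → |Z| = 1/|Y| = 332 Ω, ∠Z = −∠Y = -70.4°
I = V/|Z| = 52.1 mA
P = VI cos φ = 17.3 × 0.0521 × cos(-70.4°) = 302 mW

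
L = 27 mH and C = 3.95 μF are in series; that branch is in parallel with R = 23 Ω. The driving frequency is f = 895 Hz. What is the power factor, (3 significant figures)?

ω = 2πf = 5623 rad/s
X_L = ωL = 152 Ω
X_C = 1/(ωC) = 45.0 Ω
Branch 1: Z₁ = R = 23.0 Ω
Branch 2 (series LC): Z₂ = j(X_L − X_C) = j107 Ω
Parallel: Z = Z₁Z₂/(Z₁+Z₂), |Z| = 22.5 Ω, ∠Z = 12.2°
cos φ = cos(12.2°) = 0.978

0.978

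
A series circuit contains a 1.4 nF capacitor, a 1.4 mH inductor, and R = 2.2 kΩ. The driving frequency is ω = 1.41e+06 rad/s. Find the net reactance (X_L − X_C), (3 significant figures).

X_L = ωL = 1970 Ω
X_C = 1/(ωC) = 507 Ω
X = 1970 − 507 = 1470 Ω

1470 Ω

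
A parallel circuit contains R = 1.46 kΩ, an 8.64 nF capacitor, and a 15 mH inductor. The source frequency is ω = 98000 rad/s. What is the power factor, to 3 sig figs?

X_L = ωL = 1470 Ω
X_C = 1/(ωC) = 1180 Ω
Parallel: admittances add. Y = 1/R + 1/(jωL) + jωC
Y = (0.000685 + j0.000166) S
|Y| = 0.000705 S → |Z| = 1/|Y| = 1420 Ω, ∠Z = −∠Y = -13.7°
cos φ = cos(-13.7°) = 0.972

0.972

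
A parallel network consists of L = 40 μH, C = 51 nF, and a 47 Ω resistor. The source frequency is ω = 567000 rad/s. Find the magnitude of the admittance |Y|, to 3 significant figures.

26.1 mS

X_L = ωL = 22.7 Ω
X_C = 1/(ωC) = 34.6 Ω
Parallel: admittances add. Y = 1/R + 1/(jωL) + jωC
Y = (0.0213 − j0.0152) S
|Y| = 0.0261 S → |Z| = 1/|Y| = 38.3 Ω, ∠Z = −∠Y = 35.5°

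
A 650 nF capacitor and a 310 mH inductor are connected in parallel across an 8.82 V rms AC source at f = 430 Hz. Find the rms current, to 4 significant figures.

ω = 2πf = 2702 rad/s
X_L = ωL = 837.5 Ω
X_C = 1/(ωC) = 569.4 Ω
Parallel: admittances add. Y = 1/(jωL) + jωC
Y = (0 + j0.0005622) S
|Y| = 0.0005622 S → |Z| = 1/|Y| = 1779 Ω, ∠Z = −∠Y = -90.00°
I = V/|Z| = 8.82/1779 = 4.959 mA

4.959 mA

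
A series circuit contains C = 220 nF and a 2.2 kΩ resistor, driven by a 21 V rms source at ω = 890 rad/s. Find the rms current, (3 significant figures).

3.78 mA

X_C = 1/(ωC) = 5110 Ω
Z = 2200 − j5110 Ω
|Z| = √(2200² + 5110²) = 5560 Ω
I = V/|Z| = 21/5560 = 3.78 mA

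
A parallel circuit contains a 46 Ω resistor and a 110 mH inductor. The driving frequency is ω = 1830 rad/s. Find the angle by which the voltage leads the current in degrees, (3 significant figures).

X_L = ωL = 201 Ω
Parallel: admittances add. Y = 1/R + 1/(jωL)
Y = (0.0217 − j0.00497) S
|Y| = 0.0223 S → |Z| = 1/|Y| = 44.8 Ω, ∠Z = −∠Y = 12.9°

12.9°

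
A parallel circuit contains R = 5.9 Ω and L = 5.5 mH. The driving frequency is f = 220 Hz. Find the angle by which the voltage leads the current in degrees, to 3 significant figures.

37.8°

ω = 2πf = 1382 rad/s
X_L = ωL = 7.60 Ω
Parallel: admittances add. Y = 1/R + 1/(jωL)
Y = (0.169 − j0.132) S
|Y| = 0.215 S → |Z| = 1/|Y| = 4.66 Ω, ∠Z = −∠Y = 37.8°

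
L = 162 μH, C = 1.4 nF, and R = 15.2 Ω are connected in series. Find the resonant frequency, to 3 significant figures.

334 kHz

ω₀ = 1/√(LC) = 1/√(0.000162 × 1.4e-09) = 2.1e+06 rad/s
f₀ = ω₀/(2π) = 334 kHz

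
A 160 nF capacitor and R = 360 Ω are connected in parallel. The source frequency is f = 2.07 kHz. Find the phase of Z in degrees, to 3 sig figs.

-36.8°

ω = 2πf = 13010 rad/s
X_C = 1/(ωC) = 481 Ω
Parallel: admittances add. Y = 1/R + jωC
Y = (0.00278 + j0.00208) S
|Y| = 0.00347 S → |Z| = 1/|Y| = 288 Ω, ∠Z = −∠Y = -36.8°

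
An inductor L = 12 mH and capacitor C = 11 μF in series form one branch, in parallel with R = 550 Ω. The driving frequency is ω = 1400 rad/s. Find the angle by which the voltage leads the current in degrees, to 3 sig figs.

-85.0°

X_L = ωL = 16.8 Ω
X_C = 1/(ωC) = 64.9 Ω
Branch 1: Z₁ = R = 550 Ω
Branch 2 (series LC): Z₂ = j(X_L − X_C) = −j48.1 Ω
Parallel: Z = Z₁Z₂/(Z₁+Z₂), |Z| = 48.0 Ω, ∠Z = -85.0°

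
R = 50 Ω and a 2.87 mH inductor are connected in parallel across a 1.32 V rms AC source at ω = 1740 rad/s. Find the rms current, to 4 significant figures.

265.6 mA

X_L = ωL = 4.994 Ω
Parallel: admittances add. Y = 1/R + 1/(jωL)
Y = (0.02000 − j0.2002) S
|Y| = 0.2012 S → |Z| = 1/|Y| = 4.969 Ω, ∠Z = −∠Y = 84.30°
I = V/|Z| = 1.32/4.969 = 265.6 mA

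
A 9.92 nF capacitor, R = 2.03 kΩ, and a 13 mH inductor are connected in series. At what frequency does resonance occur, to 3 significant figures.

ω₀ = 1/√(LC) = 1/√(0.013 × 9.92e-09) = 88060 rad/s
f₀ = ω₀/(2π) = 14.0 kHz

14.0 kHz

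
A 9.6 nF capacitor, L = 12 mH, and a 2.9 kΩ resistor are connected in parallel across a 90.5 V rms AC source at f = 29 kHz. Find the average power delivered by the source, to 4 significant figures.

ω = 2πf = 182200 rad/s
X_L = ωL = 2187 Ω
X_C = 1/(ωC) = 571.7 Ω
Parallel: admittances add. Y = 1/R + 1/(jωL) + jωC
Y = (0.0003448 + j0.001292) S
|Y| = 0.001337 S → |Z| = 1/|Y| = 747.9 Ω, ∠Z = −∠Y = -75.06°
I = V/|Z| = 121.0 mA
P = VI cos φ = 90.5 × 0.1210 × cos(-75.06°) = 2.824 W

2.824 W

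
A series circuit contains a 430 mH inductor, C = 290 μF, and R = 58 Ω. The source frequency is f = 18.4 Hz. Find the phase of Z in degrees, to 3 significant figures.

18.9°

ω = 2πf = 115.6 rad/s
X_L = ωL = 49.7 Ω
X_C = 1/(ωC) = 29.8 Ω
Net reactance X = X_L − X_C = 19.9 Ω
Z = 58.0 + j19.9 Ω
|Z| = √(58.0² + 19.9²) = 61.3 Ω
∠Z = arctan(19.9/58.0) = 18.9°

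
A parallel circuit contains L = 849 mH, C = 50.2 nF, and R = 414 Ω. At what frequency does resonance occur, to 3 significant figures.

ω₀ = 1/√(LC) = 1/√(0.849 × 5.02e-08) = 4844 rad/s
f₀ = ω₀/(2π) = 771 Hz

771 Hz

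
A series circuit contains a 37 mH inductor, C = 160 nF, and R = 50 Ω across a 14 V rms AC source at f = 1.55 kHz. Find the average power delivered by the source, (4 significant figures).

ω = 2πf = 9739 rad/s
X_L = ωL = 360.3 Ω
X_C = 1/(ωC) = 641.8 Ω
Net reactance X = X_L − X_C = -281.4 Ω
Z = 50.00 − j281.4 Ω
|Z| = √(50.00² + 281.4²) = 285.8 Ω
∠Z = arctan(-281.4/50.00) = -79.93°
I = V/|Z| = 48.98 mA
P = VI cos φ = 14 × 0.04898 × cos(-79.93°) = 120.0 mW

120.0 mW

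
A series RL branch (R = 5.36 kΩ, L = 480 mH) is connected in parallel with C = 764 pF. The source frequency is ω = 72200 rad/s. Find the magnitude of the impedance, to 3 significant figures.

36600 Ω

X_L = ωL = 34700 Ω
X_C = 1/(ωC) = 18100 Ω
Branch 1 (R+jX_L): Z₁ = 5360 + j34700 Ω, |Z₁| = 35100 Ω
Branch 2 (−jX_C): Z₂ = −j18100 Ω
Parallel: Z = Z₁Z₂/(Z₁+Z₂), |Z| = 36600 Ω, ∠Z = -80.8°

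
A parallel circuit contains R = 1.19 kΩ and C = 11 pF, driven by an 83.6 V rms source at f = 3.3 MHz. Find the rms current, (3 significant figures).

72.8 mA

ω = 2πf = 2.073e+07 rad/s
X_C = 1/(ωC) = 4380 Ω
Parallel: admittances add. Y = 1/R + jωC
Y = (0.000840 + j0.000228) S
|Y| = 0.000871 S → |Z| = 1/|Y| = 1150 Ω, ∠Z = −∠Y = -15.2°
I = V/|Z| = 83.6/1150 = 72.8 mA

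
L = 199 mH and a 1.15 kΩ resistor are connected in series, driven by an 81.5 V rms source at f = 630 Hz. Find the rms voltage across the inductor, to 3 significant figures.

ω = 2πf = 3958 rad/s
X_L = ωL = 788 Ω
Z = 1150 + j788 Ω
|Z| = √(1150² + 788²) = 1390 Ω
I = V/|Z| = 58.5 mA
V_L = I·|Z_L| = 0.0585 × 788 = 46.1 V

46.1 V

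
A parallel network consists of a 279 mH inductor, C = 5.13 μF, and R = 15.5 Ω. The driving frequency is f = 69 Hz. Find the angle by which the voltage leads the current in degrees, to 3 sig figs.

ω = 2πf = 433.5 rad/s
X_L = ωL = 121 Ω
X_C = 1/(ωC) = 450 Ω
Parallel: admittances add. Y = 1/R + 1/(jωL) + jωC
Y = (0.0645 − j0.00604) S
|Y| = 0.0648 S → |Z| = 1/|Y| = 15.4 Ω, ∠Z = −∠Y = 5.35°

5.35°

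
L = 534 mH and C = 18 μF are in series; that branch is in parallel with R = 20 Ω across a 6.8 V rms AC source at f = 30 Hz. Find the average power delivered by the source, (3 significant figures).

ω = 2πf = 188.5 rad/s
X_L = ωL = 101 Ω
X_C = 1/(ωC) = 295 Ω
Branch 1: Z₁ = R = 20.0 Ω
Branch 2 (series LC): Z₂ = j(X_L − X_C) = −j194 Ω
Parallel: Z = Z₁Z₂/(Z₁+Z₂), |Z| = 19.9 Ω, ∠Z = -5.88°
I = V/|Z| = 342 mA
P = VI cos φ = 6.8 × 0.342 × cos(-5.88°) = 2.31 W

2.31 W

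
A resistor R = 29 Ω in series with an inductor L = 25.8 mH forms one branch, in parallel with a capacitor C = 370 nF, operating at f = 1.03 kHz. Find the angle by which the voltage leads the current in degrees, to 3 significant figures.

73.5°

ω = 2πf = 6472 rad/s
X_L = ωL = 167 Ω
X_C = 1/(ωC) = 418 Ω
Branch 1 (R+jX_L): Z₁ = 29.0 + j167 Ω, |Z₁| = 169 Ω
Branch 2 (−jX_C): Z₂ = −j418 Ω
Parallel: Z = Z₁Z₂/(Z₁+Z₂), |Z| = 280 Ω, ∠Z = 73.5°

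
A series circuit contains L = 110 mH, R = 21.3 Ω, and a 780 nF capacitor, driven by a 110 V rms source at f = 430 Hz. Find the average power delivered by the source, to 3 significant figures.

ω = 2πf = 2702 rad/s
X_L = ωL = 297 Ω
X_C = 1/(ωC) = 475 Ω
Net reactance X = X_L − X_C = -177 Ω
Z = 21.3 − j177 Ω
|Z| = √(21.3² + 177²) = 179 Ω
∠Z = arctan(-177/21.3) = -83.2°
I = V/|Z| = 616 mA
P = VI cos φ = 110 × 0.616 × cos(-83.2°) = 8.08 W

8.08 W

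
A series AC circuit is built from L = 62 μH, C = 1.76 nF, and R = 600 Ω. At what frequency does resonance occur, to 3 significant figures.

482 kHz

ω₀ = 1/√(LC) = 1/√(6.2e-05 × 1.76e-09) = 3.027e+06 rad/s
f₀ = ω₀/(2π) = 482 kHz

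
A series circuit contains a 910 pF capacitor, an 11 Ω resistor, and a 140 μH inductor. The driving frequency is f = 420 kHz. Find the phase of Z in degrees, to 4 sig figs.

-76.82°

ω = 2πf = 2.639e+06 rad/s
X_L = ωL = 369.5 Ω
X_C = 1/(ωC) = 416.4 Ω
Net reactance X = X_L − X_C = -46.97 Ω
Z = 11.00 − j46.97 Ω
|Z| = √(11.00² + 46.97²) = 48.24 Ω
∠Z = arctan(-46.97/11.00) = -76.82°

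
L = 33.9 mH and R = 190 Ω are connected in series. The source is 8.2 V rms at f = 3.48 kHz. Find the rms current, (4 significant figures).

10.72 mA

ω = 2πf = 21870 rad/s
X_L = ωL = 741.2 Ω
Z = 190.0 + j741.2 Ω
|Z| = √(190.0² + 741.2²) = 765.2 Ω
I = V/|Z| = 8.2/765.2 = 10.72 mA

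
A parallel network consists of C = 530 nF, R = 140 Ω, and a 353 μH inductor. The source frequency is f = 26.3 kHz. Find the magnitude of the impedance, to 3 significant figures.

ω = 2πf = 165200 rad/s
X_L = ωL = 58.3 Ω
X_C = 1/(ωC) = 11.4 Ω
Parallel: admittances add. Y = 1/R + 1/(jωL) + jωC
Y = (0.00714 + j0.0704) S
|Y| = 0.0708 S → |Z| = 1/|Y| = 14.1 Ω, ∠Z = −∠Y = -84.2°

14.1 Ω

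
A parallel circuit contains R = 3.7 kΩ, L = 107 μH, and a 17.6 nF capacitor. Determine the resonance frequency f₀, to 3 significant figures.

116 kHz

ω₀ = 1/√(LC) = 1/√(0.000107 × 1.76e-08) = 728700 rad/s
f₀ = ω₀/(2π) = 116 kHz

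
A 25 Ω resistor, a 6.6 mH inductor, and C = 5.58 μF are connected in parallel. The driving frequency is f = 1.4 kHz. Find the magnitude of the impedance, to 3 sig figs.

19.6 Ω

ω = 2πf = 8796 rad/s
X_L = ωL = 58.1 Ω
X_C = 1/(ωC) = 20.4 Ω
Parallel: admittances add. Y = 1/R + 1/(jωL) + jωC
Y = (0.0400 + j0.0319) S
|Y| = 0.0511 S → |Z| = 1/|Y| = 19.6 Ω, ∠Z = −∠Y = -38.5°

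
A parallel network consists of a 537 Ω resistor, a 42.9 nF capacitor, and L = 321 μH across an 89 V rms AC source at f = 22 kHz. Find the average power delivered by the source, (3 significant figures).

ω = 2πf = 138200 rad/s
X_L = ωL = 44.4 Ω
X_C = 1/(ωC) = 169 Ω
Parallel: admittances add. Y = 1/R + 1/(jωL) + jωC
Y = (0.00186 − j0.0166) S
|Y| = 0.0167 S → |Z| = 1/|Y| = 59.8 Ω, ∠Z = −∠Y = 83.6°
I = V/|Z| = 1.49 A
P = VI cos φ = 89 × 1.49 × cos(83.6°) = 14.8 W

14.8 W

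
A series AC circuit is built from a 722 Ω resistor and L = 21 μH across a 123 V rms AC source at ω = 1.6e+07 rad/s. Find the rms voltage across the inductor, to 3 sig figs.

X_L = ωL = 336 Ω
Z = 722 + j336 Ω
|Z| = √(722² + 336²) = 796 Ω
I = V/|Z| = 154 mA
V_L = I·|Z_L| = 0.154 × 336 = 51.9 V

51.9 V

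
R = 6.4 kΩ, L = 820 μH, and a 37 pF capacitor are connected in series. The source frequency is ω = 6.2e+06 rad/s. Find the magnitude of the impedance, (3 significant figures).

X_L = ωL = 5080 Ω
X_C = 1/(ωC) = 4360 Ω
Net reactance X = X_L − X_C = 725 Ω
Z = 6400 + j725 Ω
|Z| = √(6400² + 725²) = 6440 Ω

6440 Ω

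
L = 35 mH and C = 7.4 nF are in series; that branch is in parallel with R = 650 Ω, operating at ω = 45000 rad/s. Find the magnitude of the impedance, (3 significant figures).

592 Ω

X_L = ωL = 1580 Ω
X_C = 1/(ωC) = 3000 Ω
Branch 1: Z₁ = R = 650 Ω
Branch 2 (series LC): Z₂ = j(X_L − X_C) = −j1430 Ω
Parallel: Z = Z₁Z₂/(Z₁+Z₂), |Z| = 592 Ω, ∠Z = -24.5°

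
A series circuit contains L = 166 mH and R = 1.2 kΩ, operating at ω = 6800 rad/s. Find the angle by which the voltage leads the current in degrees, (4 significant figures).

43.25°

X_L = ωL = 1129 Ω
Z = 1200 + j1129 Ω
|Z| = √(1200² + 1129²) = 1647 Ω
∠Z = arctan(1129/1200) = 43.25°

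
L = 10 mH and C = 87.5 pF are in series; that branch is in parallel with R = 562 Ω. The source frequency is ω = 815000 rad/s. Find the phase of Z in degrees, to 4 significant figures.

X_L = ωL = 8150 Ω
X_C = 1/(ωC) = 14020 Ω
Branch 1: Z₁ = R = 562.0 Ω
Branch 2 (series LC): Z₂ = j(X_L − X_C) = −j5873 Ω
Parallel: Z = Z₁Z₂/(Z₁+Z₂), |Z| = 559.4 Ω, ∠Z = -5.466°

-5.466°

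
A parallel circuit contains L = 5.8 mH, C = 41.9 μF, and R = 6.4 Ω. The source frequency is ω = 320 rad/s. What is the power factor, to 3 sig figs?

0.285

X_L = ωL = 1.86 Ω
X_C = 1/(ωC) = 74.6 Ω
Parallel: admittances add. Y = 1/R + 1/(jωL) + jωC
Y = (0.156 − j0.525) S
|Y| = 0.548 S → |Z| = 1/|Y| = 1.82 Ω, ∠Z = −∠Y = 73.4°
cos φ = cos(73.4°) = 0.285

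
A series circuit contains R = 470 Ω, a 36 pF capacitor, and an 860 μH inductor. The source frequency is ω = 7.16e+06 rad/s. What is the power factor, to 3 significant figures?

X_L = ωL = 6160 Ω
X_C = 1/(ωC) = 3880 Ω
Net reactance X = X_L − X_C = 2280 Ω
Z = 470 + j2280 Ω
|Z| = √(470² + 2280²) = 2330 Ω
∠Z = arctan(2280/470) = 78.3°
cos φ = cos(78.3°) = 0.202

0.202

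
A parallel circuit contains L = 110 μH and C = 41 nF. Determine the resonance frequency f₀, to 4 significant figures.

ω₀ = 1/√(LC) = 1/√(0.00011 × 4.1e-08) = 470900 rad/s
f₀ = ω₀/(2π) = 74.94 kHz

74.94 kHz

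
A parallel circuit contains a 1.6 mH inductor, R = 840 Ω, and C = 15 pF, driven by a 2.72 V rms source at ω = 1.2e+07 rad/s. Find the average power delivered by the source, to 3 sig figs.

X_L = ωL = 19200 Ω
X_C = 1/(ωC) = 5560 Ω
Parallel: admittances add. Y = 1/R + 1/(jωL) + jωC
Y = (0.00119 + j0.000128) S
|Y| = 0.00120 S → |Z| = 1/|Y| = 835 Ω, ∠Z = −∠Y = -6.13°
I = V/|Z| = 3.26 mA
P = VI cos φ = 2.72 × 0.00326 × cos(-6.13°) = 8.81 mW

8.81 mW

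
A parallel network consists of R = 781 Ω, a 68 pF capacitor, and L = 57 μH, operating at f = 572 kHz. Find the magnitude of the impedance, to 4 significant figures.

ω = 2πf = 3.594e+06 rad/s
X_L = ωL = 204.9 Ω
X_C = 1/(ωC) = 4092 Ω
Parallel: admittances add. Y = 1/R + 1/(jωL) + jωC
Y = (0.001280 − j0.004637) S
|Y| = 0.004811 S → |Z| = 1/|Y| = 207.9 Ω, ∠Z = −∠Y = 74.56°

207.9 Ω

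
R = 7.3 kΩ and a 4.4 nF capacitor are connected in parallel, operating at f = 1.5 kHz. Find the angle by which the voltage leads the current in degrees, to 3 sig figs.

ω = 2πf = 9425 rad/s
X_C = 1/(ωC) = 24100 Ω
Parallel: admittances add. Y = 1/R + jωC
Y = (0.000137 + j4.15e-05) S
|Y| = 0.000143 S → |Z| = 1/|Y| = 6990 Ω, ∠Z = −∠Y = -16.8°

-16.8°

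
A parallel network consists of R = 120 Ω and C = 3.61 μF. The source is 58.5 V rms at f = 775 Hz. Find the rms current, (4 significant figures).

ω = 2πf = 4869 rad/s
X_C = 1/(ωC) = 56.89 Ω
Parallel: admittances add. Y = 1/R + jωC
Y = (0.008333 + j0.01758) S
|Y| = 0.01945 S → |Z| = 1/|Y| = 51.40 Ω, ∠Z = −∠Y = -64.64°
I = V/|Z| = 58.5/51.40 = 1.138 A

1.138 A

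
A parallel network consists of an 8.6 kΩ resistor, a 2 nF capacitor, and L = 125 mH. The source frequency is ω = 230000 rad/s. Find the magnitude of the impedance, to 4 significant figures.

X_L = ωL = 28750 Ω
X_C = 1/(ωC) = 2174 Ω
Parallel: admittances add. Y = 1/R + 1/(jωL) + jωC
Y = (0.0001163 + j0.0004252) S
|Y| = 0.0004408 S → |Z| = 1/|Y| = 2268 Ω, ∠Z = −∠Y = -74.71°

2268 Ω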